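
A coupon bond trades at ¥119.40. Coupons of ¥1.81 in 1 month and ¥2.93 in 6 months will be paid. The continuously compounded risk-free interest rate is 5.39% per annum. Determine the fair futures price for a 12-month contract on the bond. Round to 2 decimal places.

¥121.10

PV(coupons) I = 1.81·e^(−0.0539·1/12) + 2.93·e^(−0.0539·6/12)
I = 1.8019 + 2.8521 = 4.6540
F = (S − I)·e^(rT) = (119.40 − 4.6540) · e^(0.0539·12/12)
= 114.7460 · e^0.053900 = 114.7460 × 1.055379 = ¥121.10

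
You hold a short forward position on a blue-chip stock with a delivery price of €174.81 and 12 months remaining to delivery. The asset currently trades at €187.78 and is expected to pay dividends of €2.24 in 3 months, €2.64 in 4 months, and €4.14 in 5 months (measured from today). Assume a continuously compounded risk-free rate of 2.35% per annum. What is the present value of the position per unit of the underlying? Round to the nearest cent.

-€8.08

PV(remaining dividends) I = 2.24·e^(−0.0235·3/12) + 2.64·e^(−0.0235·4/12) + 4.14·e^(−0.0235·5/12) = 8.9459
Current forward F = (S − I)·e^(rT) = (187.78 − 8.9459)·e^(0.0235·12/12) = 178.8341 × 1.023778 = 183.0864
Value (long) = (F − K)·e^(−rT) = (183.0864 − 174.81) × 0.976774 = 8.0842
Short position value = −(long value) = -€8.08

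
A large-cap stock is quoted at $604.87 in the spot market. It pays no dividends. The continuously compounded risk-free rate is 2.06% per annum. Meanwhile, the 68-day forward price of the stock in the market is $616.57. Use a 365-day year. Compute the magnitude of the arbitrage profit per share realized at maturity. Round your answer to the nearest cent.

Fair forward: F* = S·e^(carry·T), with carry = r = 0.0206
F* = 604.87 · e^(0.0206 × 68/365) = 604.87 · e^0.003838 = 604.87 × 1.003845 = $607.1957
Market $616.57 > fair $607.1957: forward overpriced → cash-and-carry (buy spot, short the forward).
At maturity, profit = |F_mkt − F*| = |616.57 − 607.1957| = $9.37 per share

$9.37 per share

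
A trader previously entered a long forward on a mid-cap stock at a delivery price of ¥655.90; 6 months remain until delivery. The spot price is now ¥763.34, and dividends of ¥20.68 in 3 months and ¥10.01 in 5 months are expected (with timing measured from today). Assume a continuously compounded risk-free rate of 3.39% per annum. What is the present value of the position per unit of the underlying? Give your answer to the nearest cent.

¥88.09

PV(remaining dividends) I = 20.68·e^(−0.0339·3/12) + 10.01·e^(−0.0339·5/12) = 30.3751
Current forward F = (S − I)·e^(rT) = (763.34 − 30.3751)·e^(0.0339·6/12) = 732.9649 × 1.017094 = 745.4942
Value (long) = (F − K)·e^(−rT) = (745.4942 − 655.90) × 0.983193 = 88.0884
Value = ¥88.09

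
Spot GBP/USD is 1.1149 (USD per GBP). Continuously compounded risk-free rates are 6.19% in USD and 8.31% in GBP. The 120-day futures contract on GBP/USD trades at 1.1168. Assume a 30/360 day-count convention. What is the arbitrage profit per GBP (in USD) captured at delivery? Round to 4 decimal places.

0.0098 per GBP (in USD)

Fair futures: F* = S·e^(carry·T), with carry = (r_USD − r_GBP) = 0.0619 − 0.0831 = -0.0212
F* = 1.1149 · e^(-0.0212 × 120/360) = 1.1149 · e^-0.007067 = 1.1149 × 0.992958 = 1.1070
Market 1.1168 > fair 1.1070: forward overpriced → cash-and-carry (buy spot, short the forward).
At maturity, profit = |F_mkt − F*| = |1.1168 − 1.1070| = 0.0098 per GBP (in USD)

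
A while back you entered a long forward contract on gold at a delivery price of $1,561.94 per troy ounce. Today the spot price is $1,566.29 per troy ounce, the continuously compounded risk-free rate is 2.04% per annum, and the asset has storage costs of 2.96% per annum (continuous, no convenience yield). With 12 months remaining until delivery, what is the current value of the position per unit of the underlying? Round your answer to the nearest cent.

$82.95 per troy ounce

Current fair forward for the remaining 12 months: F = S·e^((r + u)·T), (r + u) = 0.0204 + 0.0296 = 0.0500
F = 1566.29 · e^(0.0500 × 12/12) = 1566.29 × 1.05127110 = 1646.5954
Value of long forward = (F − K)·e^(−rT) = (1646.5954 − 1561.94) · e^(−0.0204·12/12)
= 84.6554 × 0.97980667 = 82.95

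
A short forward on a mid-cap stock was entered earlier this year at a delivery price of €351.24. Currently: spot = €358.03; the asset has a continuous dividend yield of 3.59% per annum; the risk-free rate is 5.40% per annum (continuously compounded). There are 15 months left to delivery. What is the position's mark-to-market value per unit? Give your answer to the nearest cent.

Current fair forward for the remaining 15 months: F = S·e^((r − q)·T), (r − q) = 0.0540 − 0.0359 = 0.0181
F = 358.03 · e^(0.0181 × 15/12) = 358.03 × 1.022883 = 366.2228
Value of long forward = (F − K)·e^(−rT) = (366.2228 − 351.24) · e^(−0.0540·15/12)
= 14.9828 × 0.934728 = 14.00
Short position value = −(long value) = -€14.00

-€14.00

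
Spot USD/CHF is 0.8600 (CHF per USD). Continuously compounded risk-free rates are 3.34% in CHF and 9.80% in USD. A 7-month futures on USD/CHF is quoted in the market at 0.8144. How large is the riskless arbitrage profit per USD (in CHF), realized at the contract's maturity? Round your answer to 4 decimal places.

0.0138 per USD (in CHF)

Fair futures: F* = S·e^(carry·T), with carry = (r_CHF − r_USD) = 0.0334 − 0.0980 = -0.0646
F* = 0.8600 · e^(-0.0646 × 7/12) = 0.8600 · e^-0.037683 = 0.8600 × 0.963018 = 0.8282
Market 0.8144 < fair 0.8282: forward underpriced → reverse cash-and-carry (short spot, go long the forward).
At maturity, profit = |F_mkt − F*| = |0.8144 − 0.8282| = 0.0138 per USD (in CHF)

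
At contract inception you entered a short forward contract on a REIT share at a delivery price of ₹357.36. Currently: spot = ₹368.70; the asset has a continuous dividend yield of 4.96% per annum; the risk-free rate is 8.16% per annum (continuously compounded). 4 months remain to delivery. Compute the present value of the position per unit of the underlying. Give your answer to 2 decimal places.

Current fair forward for the remaining 4 months: F = S·e^((r − q)·T), (r − q) = 0.0816 − 0.0496 = 0.0320
F = 368.70 · e^(0.0320 × 4/12) = 368.70 × 1.010724 = 372.6539
Value of long forward = (F − K)·e^(−rT) = (372.6539 − 357.36) · e^(−0.0816·4/12)
= 15.2939 × 0.973167 = 14.88
Short position value = −(long value) = -₹14.88

-₹14.88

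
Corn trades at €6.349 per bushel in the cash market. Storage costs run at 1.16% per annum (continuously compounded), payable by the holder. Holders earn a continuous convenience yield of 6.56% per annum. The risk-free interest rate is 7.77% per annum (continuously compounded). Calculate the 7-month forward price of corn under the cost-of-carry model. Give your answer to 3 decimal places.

Net carry = r + u − y = 0.0777 + 0.0116 − 0.0656 = 0.0237
F = S·e^((r+u−y)T) = 6.349 · e^(0.0237 × 7/12) = 6.349 · e^0.013825
= 6.349 × 1.013921 = €6.437 per bushel

€6.437 per bushel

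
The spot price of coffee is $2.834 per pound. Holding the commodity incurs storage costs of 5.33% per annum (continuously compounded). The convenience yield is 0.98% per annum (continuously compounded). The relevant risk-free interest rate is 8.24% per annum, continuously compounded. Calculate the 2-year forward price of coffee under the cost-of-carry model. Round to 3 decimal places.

$3.645 per pound

Net carry = r + u − y = 0.0824 + 0.0533 − 0.0098 = 0.1259
F = S·e^((r+u−y)T) = 2.834 · e^(0.1259 × 2) = 2.834 · e^0.251800
= 2.834 × 1.286339 = $3.645 per pound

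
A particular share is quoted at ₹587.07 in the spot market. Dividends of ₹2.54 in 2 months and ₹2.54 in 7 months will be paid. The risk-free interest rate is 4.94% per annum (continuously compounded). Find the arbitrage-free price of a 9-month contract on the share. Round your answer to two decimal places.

₹604.05

PV(dividends) I = 2.54·e^(−0.0494·2/12) + 2.54·e^(−0.0494·7/12)
I = 2.5192 + 2.4679 = 4.9871
F = (S − I)·e^(rT) = (587.07 − 4.9871) · e^(0.0494·9/12)
= 582.0829 · e^0.037050 = 582.0829 × 1.037745 = ₹604.05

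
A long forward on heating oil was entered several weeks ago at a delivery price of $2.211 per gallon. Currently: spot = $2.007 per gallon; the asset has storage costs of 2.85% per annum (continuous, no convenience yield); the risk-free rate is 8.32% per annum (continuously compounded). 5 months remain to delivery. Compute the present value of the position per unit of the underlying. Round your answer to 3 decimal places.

Current fair forward for the remaining 5 months: F = S·e^((r + u)·T), (r + u) = 0.0832 + 0.0285 = 0.1117
F = 2.007 · e^(0.1117 × 5/12) = 2.007 × 1.047642 = 2.1026
Value of long forward = (F − K)·e^(−rT) = (2.1026 − 2.211) · e^(−0.0832·5/12)
= -0.1084 × 0.965927 = -0.105

-$0.105 per gallon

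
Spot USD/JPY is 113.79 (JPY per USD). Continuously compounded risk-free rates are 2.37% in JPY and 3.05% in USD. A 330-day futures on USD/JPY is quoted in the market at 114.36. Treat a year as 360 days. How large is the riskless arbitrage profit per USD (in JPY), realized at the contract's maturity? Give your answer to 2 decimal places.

1.28 per USD (in JPY)

Fair futures: F* = S·e^(carry·T), with carry = (r_JPY − r_USD) = 0.0237 − 0.0305 = -0.0068
F* = 113.79 · e^(-0.0068 × 330/360) = 113.79 · e^-0.006233 = 113.79 × 0.993786 = 113.0829
Market 114.36 > fair 113.0829: forward overpriced → cash-and-carry (buy spot, short the forward).
At maturity, profit = |F_mkt − F*| = |114.36 − 113.0829| = 1.28 per USD (in JPY)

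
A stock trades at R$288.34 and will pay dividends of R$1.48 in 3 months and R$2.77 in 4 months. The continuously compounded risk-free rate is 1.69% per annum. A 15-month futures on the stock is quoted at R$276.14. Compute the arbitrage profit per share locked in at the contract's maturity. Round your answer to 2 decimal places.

R$14.04 per share

PV(dividends) I = 1.48·e^(−0.0169·3/12) + 2.77·e^(−0.0169·4/12) = 4.2282
Fair futures F* = (S − I)·e^(rT) = (288.34 − 4.2282)·e^0.021125 = 284.1118 × 1.021350 = 290.1776
Market R$276.14 < fair 290.1776: forward underpriced → reverse cash-and-carry (short the stock, invest proceeds at r, pay the dividends, go long the forward).
Profit at T = |F_mkt − F*| = |276.14 − 290.1776| = R$14.04 per share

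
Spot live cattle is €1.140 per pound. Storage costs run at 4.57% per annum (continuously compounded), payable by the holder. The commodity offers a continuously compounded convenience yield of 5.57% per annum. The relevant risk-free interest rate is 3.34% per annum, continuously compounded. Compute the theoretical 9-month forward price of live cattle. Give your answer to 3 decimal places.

Net carry = r + u − y = 0.0334 + 0.0457 − 0.0557 = 0.0234
F = S·e^((r+u−y)T) = 1.140 · e^(0.0234 × 9/12) = 1.140 · e^0.017550
= 1.140 × 1.017705 = €1.160 per pound

€1.160 per pound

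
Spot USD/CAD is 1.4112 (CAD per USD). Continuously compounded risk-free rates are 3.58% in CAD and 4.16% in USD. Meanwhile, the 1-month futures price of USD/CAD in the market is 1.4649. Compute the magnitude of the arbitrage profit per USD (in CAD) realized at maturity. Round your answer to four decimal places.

Fair futures: F* = S·e^(carry·T), with carry = (r_CAD − r_USD) = 0.0358 − 0.0416 = -0.0058
F* = 1.4112 · e^(-0.0058 × 1/12) = 1.4112 · e^-0.000483 = 1.4112 × 0.999517 = 1.4105
Market 1.4649 > fair 1.4105: forward overpriced → cash-and-carry (buy spot, short the forward).
At maturity, profit = |F_mkt − F*| = |1.4649 − 1.4105| = 0.0544 per USD (in CAD)

0.0544 per USD (in CAD)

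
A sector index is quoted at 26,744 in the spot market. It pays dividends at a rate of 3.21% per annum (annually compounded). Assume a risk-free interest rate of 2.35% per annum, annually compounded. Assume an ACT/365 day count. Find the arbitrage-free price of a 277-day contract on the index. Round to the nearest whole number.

26,575

F = S · (1+r)^T / (1+q)^T
= 26744 × 1.017784 / 1.024268 = 26744 × 0.993670
F = 26,575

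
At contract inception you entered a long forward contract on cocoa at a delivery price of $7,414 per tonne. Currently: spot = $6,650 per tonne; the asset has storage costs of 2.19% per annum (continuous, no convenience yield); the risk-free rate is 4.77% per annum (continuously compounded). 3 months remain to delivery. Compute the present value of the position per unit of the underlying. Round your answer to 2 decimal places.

Current fair forward for the remaining 3 months: F = S·e^((r + u)·T), (r + u) = 0.0477 + 0.0219 = 0.0696
F = 6650 · e^(0.0696 × 3/12) = 6650 × 1.01755226 = 6766.7225
Value of long forward = (F − K)·e^(−rT) = (6766.7225 − 7414) · e^(−0.0477·3/12)
= -647.2775 × 0.98814582 = -639.60

-$639.60 per tonne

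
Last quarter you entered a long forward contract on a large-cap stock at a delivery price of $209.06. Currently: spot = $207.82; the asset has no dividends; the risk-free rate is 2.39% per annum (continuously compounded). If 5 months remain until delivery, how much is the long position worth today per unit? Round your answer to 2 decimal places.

$0.83

Current fair forward for the remaining 5 months: F = S·e^(r·T), r = 0.0239
F = 207.82 · e^(0.0239 × 5/12) = 207.82 × 1.010008 = 209.8999
Value of long forward = (F − K)·e^(−rT) = (209.8999 − 209.06) · e^(−0.0239·5/12)
= 0.8399 × 0.990091 = 0.83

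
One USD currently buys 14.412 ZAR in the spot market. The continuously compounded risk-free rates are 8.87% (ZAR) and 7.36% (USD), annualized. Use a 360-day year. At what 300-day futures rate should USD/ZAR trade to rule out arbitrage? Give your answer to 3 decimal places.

14.594

F = S·e^((r_ZAR − r_USD)T) = 14.412 · e^((0.0887 − 0.0736) × 300/360)
= 14.412 · e^0.012583 = 14.412 × 1.012662
F = 14.594 ZAR per USD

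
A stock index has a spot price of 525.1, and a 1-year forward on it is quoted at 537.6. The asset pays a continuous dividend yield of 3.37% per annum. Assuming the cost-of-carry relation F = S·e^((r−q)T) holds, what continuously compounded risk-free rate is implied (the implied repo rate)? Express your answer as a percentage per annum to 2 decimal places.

5.72%

From F = S·e^((r−q)T): (r − q) = ln(F/S)/T
ln(537.6/525.1) = ln(1.023805) = 0.023526
(r − q) = 0.023526 / (1) = 0.023526
r = ln(F/S)/T + q = 0.023526 + 0.0337 = 0.057226
r = 5.72%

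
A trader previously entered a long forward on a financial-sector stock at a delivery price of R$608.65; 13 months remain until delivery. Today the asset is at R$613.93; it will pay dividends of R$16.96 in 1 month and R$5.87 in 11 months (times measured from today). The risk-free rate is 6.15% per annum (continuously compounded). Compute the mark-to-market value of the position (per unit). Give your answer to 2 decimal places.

PV(remaining dividends) I = 16.96·e^(−0.0615·1/12) + 5.87·e^(−0.0615·11/12) = 22.4215
Current forward F = (S − I)·e^(rT) = (613.93 − 22.4215)·e^(0.0615·13/12) = 591.5085 × 1.068895 = 632.2605
Value (long) = (F − K)·e^(−rT) = (632.2605 − 608.65) × 0.935546 = 22.0887
Value = R$22.09

R$22.09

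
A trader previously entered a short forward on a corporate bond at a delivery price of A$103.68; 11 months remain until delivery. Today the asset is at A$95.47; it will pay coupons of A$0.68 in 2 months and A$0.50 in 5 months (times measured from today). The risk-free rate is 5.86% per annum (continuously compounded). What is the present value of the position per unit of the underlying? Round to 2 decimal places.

A$3.95

PV(remaining coupons) I = 0.68·e^(−0.0586·2/12) + 0.50·e^(−0.0586·5/12) = 1.1613
Current forward F = (S − I)·e^(rT) = (95.47 − 1.1613)·e^(0.0586·11/12) = 94.3087 × 1.055186 = 99.5132
Value (long) = (F − K)·e^(−rT) = (99.5132 − 103.68) × 0.947701 = -3.9489
Short position value = −(long value) = A$3.95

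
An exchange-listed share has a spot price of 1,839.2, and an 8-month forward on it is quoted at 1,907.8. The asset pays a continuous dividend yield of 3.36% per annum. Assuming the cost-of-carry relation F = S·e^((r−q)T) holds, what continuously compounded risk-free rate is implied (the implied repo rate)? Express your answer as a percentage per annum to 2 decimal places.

8.85%

From F = S·e^((r−q)T): (r − q) = ln(F/S)/T
ln(1907.8/1839.2) = ln(1.037299) = 0.036620
(r − q) = 0.036620 / (8/12) = 0.054930
r = ln(F/S)/T + q = 0.054930 + 0.0336 = 0.088530
r = 8.85%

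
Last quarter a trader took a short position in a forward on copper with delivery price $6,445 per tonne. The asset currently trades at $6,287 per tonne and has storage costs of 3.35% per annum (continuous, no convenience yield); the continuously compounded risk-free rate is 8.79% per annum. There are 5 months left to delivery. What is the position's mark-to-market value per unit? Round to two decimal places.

Current fair forward for the remaining 5 months: F = S·e^((r + u)·T), (r + u) = 0.0879 + 0.0335 = 0.1214
F = 6287 · e^(0.1214 × 5/12) = 6287 × 1.05188452 = 6613.1980
Value of long forward = (F − K)·e^(−rT) = (6613.1980 − 6445) · e^(−0.0879·5/12)
= 168.1980 × 0.96403758 = 162.15
Short position value = −(long value) = -$162.15

-$162.15 per tonne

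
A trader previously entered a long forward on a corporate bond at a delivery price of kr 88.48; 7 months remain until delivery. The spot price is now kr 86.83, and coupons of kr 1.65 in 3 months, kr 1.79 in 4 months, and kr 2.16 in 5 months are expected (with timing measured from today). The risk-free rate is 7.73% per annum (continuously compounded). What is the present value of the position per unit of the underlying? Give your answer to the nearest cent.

-kr 3.20

PV(remaining coupons) I = 1.65·e^(−0.0773·3/12) + 1.79·e^(−0.0773·4/12) + 2.16·e^(−0.0773·5/12) = 5.4544
Current forward F = (S − I)·e^(rT) = (86.83 − 5.4544)·e^(0.0773·7/12) = 81.3756 × 1.046124 = 85.1290
Value (long) = (F − K)·e^(−rT) = (85.1290 − 88.48) × 0.955910 = -3.2033
Value = -kr 3.20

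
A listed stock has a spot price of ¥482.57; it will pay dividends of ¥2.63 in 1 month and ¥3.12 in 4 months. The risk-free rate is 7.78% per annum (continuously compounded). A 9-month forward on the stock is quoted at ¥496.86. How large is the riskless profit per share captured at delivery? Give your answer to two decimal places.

PV(dividends) I = 2.63·e^(−0.0778·1/12) + 3.12·e^(−0.0778·4/12) = 5.6531
Fair forward F* = (S − I)·e^(rT) = (482.57 − 5.6531)·e^0.058350 = 476.9169 × 1.060086 = 505.5729
Market ¥496.86 < fair 505.5729: forward underpriced → reverse cash-and-carry (short the stock, invest proceeds at r, pay the dividends, go long the forward).
Profit at T = |F_mkt − F*| = |496.86 − 505.5729| = ¥8.71 per share

¥8.71 per share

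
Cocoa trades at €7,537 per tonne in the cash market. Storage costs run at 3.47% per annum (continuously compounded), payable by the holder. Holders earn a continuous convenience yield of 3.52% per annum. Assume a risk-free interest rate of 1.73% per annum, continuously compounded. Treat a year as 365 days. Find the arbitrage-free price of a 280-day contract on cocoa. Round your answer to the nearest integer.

€7,635 per tonne

Net carry = r + u − y = 0.0173 + 0.0347 − 0.0352 = 0.0168
F = S·e^((r+u−y)T) = 7537 · e^(0.0168 × 280/365) = 7537 · e^0.012888
= 7537 × 1.012971 = €7,635 per tonne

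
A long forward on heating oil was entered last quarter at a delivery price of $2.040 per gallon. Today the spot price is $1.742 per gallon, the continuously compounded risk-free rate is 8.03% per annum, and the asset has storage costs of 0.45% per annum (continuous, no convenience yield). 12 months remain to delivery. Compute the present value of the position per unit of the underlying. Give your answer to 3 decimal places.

Current fair forward for the remaining 12 months: F = S·e^((r + u)·T), (r + u) = 0.0803 + 0.0045 = 0.0848
F = 1.742 · e^(0.0848 × 12/12) = 1.742 × 1.088499 = 1.8962
Value of long forward = (F − K)·e^(−rT) = (1.8962 − 2.040) · e^(−0.0803·12/12)
= -0.1438 × 0.922839 = -0.133

-$0.133 per gallon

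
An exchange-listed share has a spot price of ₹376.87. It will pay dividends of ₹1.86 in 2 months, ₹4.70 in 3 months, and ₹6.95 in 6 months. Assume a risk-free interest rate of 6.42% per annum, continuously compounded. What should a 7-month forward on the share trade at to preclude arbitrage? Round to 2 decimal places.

PV(dividends) I = 1.86·e^(−0.0642·2/12) + 4.70·e^(−0.0642·3/12) + 6.95·e^(−0.0642·6/12)
I = 1.8402 + 4.6252 + 6.7304 = 13.1958
F = (S − I)·e^(rT) = (376.87 − 13.1958) · e^(0.0642·7/12)
= 363.6742 · e^0.037450 = 363.6742 × 1.038160 = ₹377.55

₹377.55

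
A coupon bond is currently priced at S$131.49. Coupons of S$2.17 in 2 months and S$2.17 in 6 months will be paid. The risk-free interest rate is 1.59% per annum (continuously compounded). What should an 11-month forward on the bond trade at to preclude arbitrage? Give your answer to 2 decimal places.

S$129.04

PV(coupons) I = 2.17·e^(−0.0159·2/12) + 2.17·e^(−0.0159·6/12)
I = 2.1643 + 2.1528 = 4.3171
F = (S − I)·e^(rT) = (131.49 − 4.3171) · e^(0.0159·11/12)
= 127.1729 · e^0.014575 = 127.1729 × 1.014682 = S$129.04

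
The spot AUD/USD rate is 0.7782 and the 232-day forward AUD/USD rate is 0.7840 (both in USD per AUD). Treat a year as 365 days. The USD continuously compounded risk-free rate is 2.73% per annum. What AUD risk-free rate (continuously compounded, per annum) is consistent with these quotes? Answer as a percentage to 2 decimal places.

1.56%

F = S·e^((r_USD − r_AUD)T) ⇒ r_AUD = r_USD − ln(F/S)/T
ln(0.7840/0.7782) = 0.007425; /(232/365) = 0.011682
r_AUD = 0.0273 − 0.011682 = 0.015618
r_AUD = 1.56%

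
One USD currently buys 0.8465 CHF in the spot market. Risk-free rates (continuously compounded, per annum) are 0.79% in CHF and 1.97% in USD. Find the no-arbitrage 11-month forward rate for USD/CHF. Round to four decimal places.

0.8374

F = S·e^((r_CHF − r_USD)T) = 0.8465 · e^((0.0079 − 0.0197) × 11/12)
= 0.8465 · e^-0.010817 = 0.8465 × 0.989241
F = 0.8374 CHF per USD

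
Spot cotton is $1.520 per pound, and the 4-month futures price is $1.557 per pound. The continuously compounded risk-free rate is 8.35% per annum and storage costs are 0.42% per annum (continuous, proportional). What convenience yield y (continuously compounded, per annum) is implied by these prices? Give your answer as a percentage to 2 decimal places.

1.55%

F = S·e^((r+u−y)T) ⇒ (r+u−y) = ln(F/S)/T
ln(1.557/1.520) = 0.024051; /T ⇒ 0.072153
y = r + u − ln(F/S)/T = 0.0835 + 0.0042 − 0.072153 = 0.015547
y = 1.55%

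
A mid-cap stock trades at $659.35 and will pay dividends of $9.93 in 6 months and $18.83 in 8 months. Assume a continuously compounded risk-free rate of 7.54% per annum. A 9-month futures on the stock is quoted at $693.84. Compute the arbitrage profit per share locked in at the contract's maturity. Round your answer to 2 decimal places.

$25.20 per share

PV(dividends) I = 9.93·e^(−0.0754·6/12) + 18.83·e^(−0.0754·8/12) = 27.4695
Fair futures F* = (S − I)·e^(rT) = (659.35 − 27.4695)·e^0.056550 = 631.8805 × 1.058180 = 668.6433
Market $693.84 > fair 668.6433: forward overpriced → cash-and-carry (borrow at r, buy the stock and collect the dividends, short the forward).
Profit at T = |F_mkt − F*| = |693.84 − 668.6433| = $25.20 per share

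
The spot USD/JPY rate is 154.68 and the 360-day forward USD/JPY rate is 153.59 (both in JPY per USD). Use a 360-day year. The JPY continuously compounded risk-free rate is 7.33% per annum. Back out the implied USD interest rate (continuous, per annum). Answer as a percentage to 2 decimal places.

F = S·e^((r_JPY − r_USD)T) ⇒ r_USD = r_JPY − ln(F/S)/T
ln(153.59/154.68) = -0.007072; /(360/360) = -0.007072
r_USD = 0.0733 + 0.007072 = 0.080372
r_USD = 8.04%

8.04%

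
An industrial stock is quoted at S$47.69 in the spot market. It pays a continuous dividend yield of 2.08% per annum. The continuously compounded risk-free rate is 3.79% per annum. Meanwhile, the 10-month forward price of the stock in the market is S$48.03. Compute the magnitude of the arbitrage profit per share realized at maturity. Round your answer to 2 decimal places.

Fair forward: F* = S·e^(carry·T), with carry = (r − q) = 0.0379 − 0.0208 = 0.0171
F* = 47.69 · e^(0.0171 × 10/12) = 47.69 · e^0.014250 = 47.69 × 1.014352 = S$48.3744
Market S$48.03 < fair S$48.3744: forward underpriced → reverse cash-and-carry (short spot, go long the forward).
At maturity, profit = |F_mkt − F*| = |48.03 − 48.3744| = S$0.34 per share

S$0.34 per share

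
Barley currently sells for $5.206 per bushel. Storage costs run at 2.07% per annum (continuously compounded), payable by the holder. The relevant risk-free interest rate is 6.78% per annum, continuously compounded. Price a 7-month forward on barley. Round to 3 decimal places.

Net carry = r + u − y = 0.0678 + 0.0207 − 0.0000 = 0.0885
F = S·e^((r+u−y)T) = 5.206 · e^(0.0885 × 7/12) = 5.206 · e^0.051625
= 5.206 × 1.052981 = $5.482 per bushel

$5.482 per bushel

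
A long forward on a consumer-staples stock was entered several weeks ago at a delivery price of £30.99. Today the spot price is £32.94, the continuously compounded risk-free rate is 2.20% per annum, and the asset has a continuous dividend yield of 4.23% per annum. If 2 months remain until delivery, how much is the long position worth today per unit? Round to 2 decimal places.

£1.83

Current fair forward for the remaining 2 months: F = S·e^((r − q)·T), (r − q) = 0.0220 − 0.0423 = -0.0203
F = 32.94 · e^(-0.0203 × 2/12) = 32.94 × 0.996622 = 32.8287
Value of long forward = (F − K)·e^(−rT) = (32.8287 − 30.99) · e^(−0.0220·2/12)
= 1.8387 × 0.996340 = 1.83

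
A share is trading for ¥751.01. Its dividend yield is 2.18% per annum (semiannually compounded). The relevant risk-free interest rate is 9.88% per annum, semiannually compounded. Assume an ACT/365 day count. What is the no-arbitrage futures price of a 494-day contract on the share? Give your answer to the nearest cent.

¥830.97

F = S · (1+r/2)^(2T) / (1+q/2)^(2T)
= 751.01 × 1.139421 / 1.029780 = 751.01 × 1.106470
F = ¥830.97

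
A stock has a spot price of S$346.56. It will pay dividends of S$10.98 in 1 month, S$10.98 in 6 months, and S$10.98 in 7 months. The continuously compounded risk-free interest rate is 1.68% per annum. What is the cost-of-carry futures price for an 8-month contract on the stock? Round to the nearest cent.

S$317.37

PV(dividends) I = 10.98·e^(−0.0168·1/12) + 10.98·e^(−0.0168·6/12) + 10.98·e^(−0.0168·7/12)
I = 10.9646 + 10.8882 + 10.8729 = 32.7257
F = (S − I)·e^(rT) = (346.56 − 32.7257) · e^(0.0168·8/12)
= 313.8343 · e^0.011200 = 313.8343 × 1.011263 = S$317.37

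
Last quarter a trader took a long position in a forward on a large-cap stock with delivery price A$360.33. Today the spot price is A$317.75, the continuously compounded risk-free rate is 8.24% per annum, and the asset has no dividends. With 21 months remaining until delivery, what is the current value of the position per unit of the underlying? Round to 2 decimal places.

A$5.81

Current fair forward for the remaining 21 months: F = S·e^(r·T), r = 0.0824
F = 317.75 · e^(0.0824 × 21/12) = 317.75 × 1.155115 = 367.0378
Value of long forward = (F − K)·e^(−rT) = (367.0378 − 360.33) · e^(−0.0824·21/12)
= 6.7078 × 0.865715 = 5.81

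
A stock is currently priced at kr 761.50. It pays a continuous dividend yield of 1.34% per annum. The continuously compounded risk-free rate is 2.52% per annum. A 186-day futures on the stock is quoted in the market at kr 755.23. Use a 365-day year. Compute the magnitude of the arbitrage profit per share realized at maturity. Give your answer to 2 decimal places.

kr 10.86 per share

Fair futures: F* = S·e^(carry·T), with carry = (r − q) = 0.0252 − 0.0134 = 0.0118
F* = 761.50 · e^(0.0118 × 186/365) = 761.50 · e^0.006013 = 761.50 × 1.006031 = kr 766.0926
Market kr 755.23 < fair kr 766.0926: forward underpriced → reverse cash-and-carry (short spot, go long the forward).
At maturity, profit = |F_mkt − F*| = |755.23 − 766.0926| = kr 10.86 per share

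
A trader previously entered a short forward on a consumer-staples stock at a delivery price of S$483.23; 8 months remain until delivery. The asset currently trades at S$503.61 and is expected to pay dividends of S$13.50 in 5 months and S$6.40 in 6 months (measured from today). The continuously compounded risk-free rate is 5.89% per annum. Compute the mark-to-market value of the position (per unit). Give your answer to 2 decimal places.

-S$19.60

PV(remaining dividends) I = 13.50·e^(−0.0589·5/12) + 6.40·e^(−0.0589·6/12) = 19.3870
Current forward F = (S − I)·e^(rT) = (503.61 − 19.3870)·e^(0.0589·8/12) = 484.2230 × 1.040048 = 503.6152
Value (long) = (F − K)·e^(−rT) = (503.6152 − 483.23) × 0.961494 = 19.6002
Short position value = −(long value) = -S$19.60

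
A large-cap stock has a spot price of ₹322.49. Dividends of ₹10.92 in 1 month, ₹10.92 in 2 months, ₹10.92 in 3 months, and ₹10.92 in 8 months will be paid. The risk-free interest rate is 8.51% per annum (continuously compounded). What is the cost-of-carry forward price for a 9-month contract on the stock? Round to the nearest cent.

PV(dividends) I = 10.92·e^(−0.0851·1/12) + 10.92·e^(−0.0851·2/12) + 10.92·e^(−0.0851·3/12) + 10.92·e^(−0.0851·8/12)
I = 10.8428 + 10.7662 + 10.6901 + 10.3177 = 42.6168
F = (S − I)·e^(rT) = (322.49 − 42.6168) · e^(0.0851·9/12)
= 279.8732 · e^0.063825 = 279.8732 × 1.065906 = ₹298.32

₹298.32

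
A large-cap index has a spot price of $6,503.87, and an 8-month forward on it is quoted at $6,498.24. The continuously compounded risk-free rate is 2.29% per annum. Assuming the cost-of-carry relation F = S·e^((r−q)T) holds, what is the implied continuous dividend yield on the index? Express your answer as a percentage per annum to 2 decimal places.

From F = S·e^((r−q)T): (r − q) = ln(F/S)/T
ln(6498.24/6503.87) = ln(0.999134) = -0.000866
(r − q) = -0.000866 / (8/12) = -0.001299
q = r − ln(F/S)/T = 0.0229 + 0.001299 = 0.024199
q = 2.42%

2.42%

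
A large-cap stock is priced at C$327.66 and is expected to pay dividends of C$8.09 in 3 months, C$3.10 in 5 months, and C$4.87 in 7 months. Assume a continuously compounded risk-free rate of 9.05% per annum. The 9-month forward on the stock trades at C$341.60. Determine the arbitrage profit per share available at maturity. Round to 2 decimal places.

C$7.53 per share

PV(dividends) I = 8.09·e^(−0.0905·3/12) + 3.10·e^(−0.0905·5/12) + 4.87·e^(−0.0905·7/12) = 15.5139
Fair forward F* = (S − I)·e^(rT) = (327.66 − 15.5139)·e^0.067875 = 312.1461 × 1.070232 = 334.0687
Market C$341.60 > fair 334.0687: forward overpriced → cash-and-carry (borrow at r, buy the stock and collect the dividends, short the forward).
Profit at T = |F_mkt − F*| = |341.60 − 334.0687| = C$7.53 per share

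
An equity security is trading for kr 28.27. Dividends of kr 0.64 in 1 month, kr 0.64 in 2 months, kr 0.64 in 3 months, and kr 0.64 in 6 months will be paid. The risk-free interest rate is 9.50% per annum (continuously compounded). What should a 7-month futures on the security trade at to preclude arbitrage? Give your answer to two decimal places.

kr 27.24

PV(dividends) I = 0.64·e^(−0.0950·1/12) + 0.64·e^(−0.0950·2/12) + 0.64·e^(−0.0950·3/12) + 0.64·e^(−0.0950·6/12)
I = 0.6350 + 0.6299 + 0.6250 + 0.6103 = 2.5002
F = (S − I)·e^(rT) = (28.27 − 2.5002) · e^(0.0950·7/12)
= 25.7698 · e^0.055417 = 25.7698 × 1.056981 = kr 27.24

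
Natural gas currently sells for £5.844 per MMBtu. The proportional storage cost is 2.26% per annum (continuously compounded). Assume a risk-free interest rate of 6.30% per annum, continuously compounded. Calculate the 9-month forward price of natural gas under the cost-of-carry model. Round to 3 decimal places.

Net carry = r + u − y = 0.0630 + 0.0226 − 0.0000 = 0.0856
F = S·e^((r+u−y)T) = 5.844 · e^(0.0856 × 9/12) = 5.844 · e^0.064200
= 5.844 × 1.066306 = £6.231 per MMBtu

£6.231 per MMBtu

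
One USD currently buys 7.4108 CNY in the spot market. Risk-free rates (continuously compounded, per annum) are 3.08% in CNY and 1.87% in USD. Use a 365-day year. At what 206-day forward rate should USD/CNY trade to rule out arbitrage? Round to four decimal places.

F = S·e^((r_CNY − r_USD)T) = 7.4108 · e^((0.0308 − 0.0187) × 206/365)
= 7.4108 · e^0.006829 = 7.4108 × 1.006852
F = 7.4616 CNY per USD

7.4616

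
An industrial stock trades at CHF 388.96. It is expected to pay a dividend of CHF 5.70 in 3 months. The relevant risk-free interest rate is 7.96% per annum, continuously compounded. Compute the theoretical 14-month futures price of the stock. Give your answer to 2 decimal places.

CHF 420.68

PV(dividends) I = 5.70·e^(−0.0796·3/12)
I = 5.5877
F = (S − I)·e^(rT) = (388.96 − 5.5877) · e^(0.0796·14/12)
= 383.3723 · e^0.092867 = 383.3723 × 1.097316 = CHF 420.68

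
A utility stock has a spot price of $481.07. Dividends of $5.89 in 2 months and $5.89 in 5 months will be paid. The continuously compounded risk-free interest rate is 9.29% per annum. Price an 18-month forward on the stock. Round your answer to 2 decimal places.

$539.82

PV(dividends) I = 5.89·e^(−0.0929·2/12) + 5.89·e^(−0.0929·5/12)
I = 5.7995 + 5.6664 = 11.4659
F = (S − I)·e^(rT) = (481.07 − 11.4659) · e^(0.0929·18/12)
= 469.6041 · e^0.139350 = 469.6041 × 1.149526 = $539.82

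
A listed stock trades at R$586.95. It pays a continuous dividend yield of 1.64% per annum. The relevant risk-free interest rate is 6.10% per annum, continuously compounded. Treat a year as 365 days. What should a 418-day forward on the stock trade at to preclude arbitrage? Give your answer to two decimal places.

R$617.71

F = S·e^((r − q)T) = 586.95 · e^((0.0610 − 0.0164) × 418/365)
= 586.95 · e^0.051076 = 586.95 × 1.052403
F = R$617.71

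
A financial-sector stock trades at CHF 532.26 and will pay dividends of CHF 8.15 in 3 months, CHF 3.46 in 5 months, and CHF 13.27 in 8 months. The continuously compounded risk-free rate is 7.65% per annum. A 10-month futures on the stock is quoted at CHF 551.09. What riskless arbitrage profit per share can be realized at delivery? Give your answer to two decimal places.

CHF 9.33 per share

PV(dividends) I = 8.15·e^(−0.0765·3/12) + 3.46·e^(−0.0765·5/12) + 13.27·e^(−0.0765·8/12) = 23.9573
Fair futures F* = (S − I)·e^(rT) = (532.26 − 23.9573)·e^0.063750 = 508.3027 × 1.065826 = 541.7622
Market CHF 551.09 > fair 541.7622: forward overpriced → cash-and-carry (borrow at r, buy the stock and collect the dividends, short the forward).
Profit at T = |F_mkt − F*| = |551.09 − 541.7622| = CHF 9.33 per share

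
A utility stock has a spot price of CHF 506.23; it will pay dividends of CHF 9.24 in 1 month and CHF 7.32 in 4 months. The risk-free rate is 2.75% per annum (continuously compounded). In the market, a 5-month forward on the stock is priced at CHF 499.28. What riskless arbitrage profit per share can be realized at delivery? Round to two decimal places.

PV(dividends) I = 9.24·e^(−0.0275·1/12) + 7.32·e^(−0.0275·4/12) = 16.4721
Fair forward F* = (S − I)·e^(rT) = (506.23 − 16.4721)·e^0.011458 = 489.7579 × 1.011524 = 495.4019
Market CHF 499.28 > fair 495.4019: forward overpriced → cash-and-carry (borrow at r, buy the stock and collect the dividends, short the forward).
Profit at T = |F_mkt − F*| = |499.28 − 495.4019| = CHF 3.88 per share

CHF 3.88 per share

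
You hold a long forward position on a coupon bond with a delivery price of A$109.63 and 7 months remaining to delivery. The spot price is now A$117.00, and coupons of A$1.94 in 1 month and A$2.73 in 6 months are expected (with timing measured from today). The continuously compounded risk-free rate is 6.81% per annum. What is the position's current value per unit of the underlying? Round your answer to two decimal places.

PV(remaining coupons) I = 1.94·e^(−0.0681·1/12) + 2.73·e^(−0.0681·6/12) = 4.5676
Current forward F = (S − I)·e^(rT) = (117.00 − 4.5676)·e^(0.0681·7/12) = 112.4324 × 1.040525 = 116.9887
Value (long) = (F − K)·e^(−rT) = (116.9887 − 109.63) × 0.961054 = 7.0721
Value = A$7.07

A$7.07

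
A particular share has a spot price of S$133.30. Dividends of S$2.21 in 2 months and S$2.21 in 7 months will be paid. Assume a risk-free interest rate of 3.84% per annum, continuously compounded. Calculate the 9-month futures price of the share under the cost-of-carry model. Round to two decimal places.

S$132.71

PV(dividends) I = 2.21·e^(−0.0384·2/12) + 2.21·e^(−0.0384·7/12)
I = 2.1959 + 2.1610 = 4.3569
F = (S − I)·e^(rT) = (133.30 − 4.3569) · e^(0.0384·9/12)
= 128.9431 · e^0.028800 = 128.9431 × 1.029219 = S$132.71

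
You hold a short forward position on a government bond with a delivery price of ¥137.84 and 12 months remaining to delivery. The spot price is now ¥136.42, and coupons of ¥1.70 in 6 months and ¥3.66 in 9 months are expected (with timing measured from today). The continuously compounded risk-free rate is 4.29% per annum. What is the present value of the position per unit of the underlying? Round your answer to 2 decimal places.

¥0.84

PV(remaining coupons) I = 1.70·e^(−0.0429·6/12) + 3.66·e^(−0.0429·9/12) = 5.2080
Current forward F = (S − I)·e^(rT) = (136.42 − 5.2080)·e^(0.0429·12/12) = 131.2120 × 1.043834 = 136.9635
Value (long) = (F − K)·e^(−rT) = (136.9635 − 137.84) × 0.958007 = -0.8397
Short position value = −(long value) = ¥0.84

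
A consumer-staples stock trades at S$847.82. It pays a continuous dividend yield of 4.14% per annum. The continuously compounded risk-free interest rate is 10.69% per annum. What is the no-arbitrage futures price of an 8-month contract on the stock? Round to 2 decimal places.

F = S·e^((r − q)T) = 847.82 · e^((0.1069 − 0.0414) × 8/12)
= 847.82 · e^0.043667 = 847.82 × 1.044634
F = S$885.66

S$885.66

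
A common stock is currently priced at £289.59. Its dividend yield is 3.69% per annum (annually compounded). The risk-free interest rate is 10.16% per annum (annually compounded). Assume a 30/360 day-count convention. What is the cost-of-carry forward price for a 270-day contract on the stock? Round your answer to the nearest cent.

£303.04

F = S · (1+r)^T / (1+q)^T
= 289.59 × 1.075271 / 1.027549 = 289.59 × 1.046443
F = £303.04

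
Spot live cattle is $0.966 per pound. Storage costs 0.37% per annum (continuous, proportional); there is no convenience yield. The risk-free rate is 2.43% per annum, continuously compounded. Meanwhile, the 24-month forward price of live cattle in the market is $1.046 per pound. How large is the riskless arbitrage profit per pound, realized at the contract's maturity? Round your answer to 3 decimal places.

Fair forward: F* = S·e^(carry·T), with carry = (r + u) = 0.0243 + 0.0037 = 0.0280
F* = 0.966 · e^(0.0280 × 24/12) = 0.966 · e^0.056000 = 0.966 × 1.057598 = $1.0216
Market $1.046 > fair $1.0216: forward overpriced → cash-and-carry (buy spot, short the forward).
At maturity, profit = |F_mkt − F*| = |1.046 − 1.0216| = $0.024 per pound

$0.024 per pound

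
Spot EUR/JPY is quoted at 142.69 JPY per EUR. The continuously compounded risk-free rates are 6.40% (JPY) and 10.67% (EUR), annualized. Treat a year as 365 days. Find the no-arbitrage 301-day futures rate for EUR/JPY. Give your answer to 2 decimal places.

137.75

F = S·e^((r_JPY − r_EUR)T) = 142.69 · e^((0.0640 − 0.1067) × 301/365)
= 142.69 · e^-0.035213 = 142.69 × 0.965400
F = 137.75 JPY per EUR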